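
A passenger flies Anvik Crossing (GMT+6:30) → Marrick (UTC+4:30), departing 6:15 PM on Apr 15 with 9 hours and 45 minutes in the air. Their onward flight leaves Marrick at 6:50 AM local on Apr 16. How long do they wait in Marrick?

4 hours 50 minutes

Convert departure to UTC: 6:15 PM − 6:30 = 11:45 AM UTC on Apr 15.
Add 9 hours 45 minutes flight time → 9:30 PM UTC.
Marrick is UTC+4:30, so local arrival = 9:30 PM + 4:30 = 2:00 AM on Apr 16.
Layover = 6:50 AM − 2:00 AM = 4 hours 50 minutes.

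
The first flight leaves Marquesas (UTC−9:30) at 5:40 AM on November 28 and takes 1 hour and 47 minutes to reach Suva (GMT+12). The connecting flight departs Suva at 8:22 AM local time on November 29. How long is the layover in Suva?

Convert departure to UTC: 5:40 AM + 9:30 = 3:10 PM UTC on Nov 28.
Add 1 hour and 47 minutes flight time → 4:57 PM UTC.
Suva is UTC+12:00, so local arrival = 4:57 PM + 12:00 = 4:57 AM on Nov 29.
Layover = 8:22 AM − 4:57 AM = 3 hours 25 minutes.

3 hours 25 minutes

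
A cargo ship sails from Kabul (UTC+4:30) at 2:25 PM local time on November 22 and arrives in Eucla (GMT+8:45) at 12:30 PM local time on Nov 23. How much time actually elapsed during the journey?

Departure in UTC: 2:25 PM − 4:30 = 9:55 AM on Nov 22.
Arrival in UTC: 12:30 PM − 8:45 = 3:45 AM on Nov 23.
Elapsed = 3:45 AM − 9:55 AM (+1 day) = 17 hours 50 minutes.

17 hours 50 minutes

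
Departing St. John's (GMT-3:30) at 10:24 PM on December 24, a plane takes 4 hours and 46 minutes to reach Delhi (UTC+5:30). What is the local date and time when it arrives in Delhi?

Convert departure to UTC: 10:24 PM + 3:30 = 1:54 AM UTC on Dec 25.
Add 4 hours and 46 minutes travel time → 6:40 AM UTC.
Delhi is UTC+5:30, so local arrival = 6:40 AM + 5:30 = 12:10 PM on Dec 25.

12:10 PM on December 25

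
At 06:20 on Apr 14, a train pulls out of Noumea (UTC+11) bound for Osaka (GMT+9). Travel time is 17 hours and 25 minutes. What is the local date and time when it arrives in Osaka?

Convert departure to UTC: 06:20 − 11:00 = 19:20 UTC on Apr 13.
Add 17 hours and 25 minutes travel time → 12:45 UTC (Apr 14).
Osaka is UTC+9:00, so local arrival = 12:45 + 9:00 = 21:45 on Apr 14.

21:45 on Apr 14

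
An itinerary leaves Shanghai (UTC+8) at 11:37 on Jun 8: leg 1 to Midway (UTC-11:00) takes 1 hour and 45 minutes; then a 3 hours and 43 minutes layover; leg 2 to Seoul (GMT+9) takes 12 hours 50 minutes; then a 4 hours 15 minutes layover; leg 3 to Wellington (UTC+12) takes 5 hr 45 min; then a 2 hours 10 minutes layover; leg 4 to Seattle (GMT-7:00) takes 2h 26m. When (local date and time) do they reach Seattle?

05:31 on June 9

Convert departure to UTC: 11:37 − 8:00 = 03:37 UTC on Jun 8.
Add 1 hour 45 minutes leg 1 → 05:22 UTC.
Add 3 hours and 43 minutes layover in Midway → 09:05 UTC.
Add 12 hours and 50 minutes leg 2 → 21:55 UTC.
Add 4 hours 15 minutes layover in Seoul → 02:10 UTC (Jun 9).
Add 5 hours 45 minutes leg 3 → 07:55 UTC.
Add 2 hours and 10 minutes layover in Wellington → 10:05 UTC.
Add 2 hours 26 minutes leg 4 → 12:31 UTC.
Seattle is UTC−7:00, so local arrival = 12:31 − 7:00 = 05:31 on Jun 9.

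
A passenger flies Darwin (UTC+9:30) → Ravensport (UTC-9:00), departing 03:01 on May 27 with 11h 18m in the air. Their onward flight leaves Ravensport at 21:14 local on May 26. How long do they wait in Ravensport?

Convert departure to UTC: 03:01 − 9:30 = 17:31 UTC on May 26.
Add 11 hours 18 minutes flight time → 04:49 UTC (May 27).
Ravensport is UTC−9:00, so local arrival = 04:49 − 9:00 = 19:49 on May 26.
Layover = 21:14 − 19:49 = 1 hour 25 minutes.

1 hour 25 minutes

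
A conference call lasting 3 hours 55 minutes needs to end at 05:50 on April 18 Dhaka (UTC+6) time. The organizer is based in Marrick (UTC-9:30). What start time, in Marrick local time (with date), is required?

10:25 on April 17

Target end time in UTC: 05:50 − 6:00 = 23:50 on Apr 17.
Subtract 3 hours and 55 minutes → start 19:55 UTC on Apr 17.
Marrick is UTC−9:30: 19:55 − 9:30 = 10:25 on Apr 17.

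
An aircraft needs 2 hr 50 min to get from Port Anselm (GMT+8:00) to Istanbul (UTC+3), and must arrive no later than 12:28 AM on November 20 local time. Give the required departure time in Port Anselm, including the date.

2:38 AM on November 20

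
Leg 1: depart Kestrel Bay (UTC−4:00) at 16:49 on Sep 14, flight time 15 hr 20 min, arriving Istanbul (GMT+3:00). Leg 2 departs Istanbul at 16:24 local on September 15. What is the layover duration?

1 hour 15 minutes

Convert departure to UTC: 16:49 + 4:00 = 20:49 UTC on Sep 14.
Add 15 hours 20 minutes flight time → 12:09 UTC (Sep 15).
Istanbul is UTC+3:00, so local arrival = 12:09 + 3:00 = 15:09 on Sep 15.
Layover = 16:24 − 15:09 = 1 hour 15 minutes.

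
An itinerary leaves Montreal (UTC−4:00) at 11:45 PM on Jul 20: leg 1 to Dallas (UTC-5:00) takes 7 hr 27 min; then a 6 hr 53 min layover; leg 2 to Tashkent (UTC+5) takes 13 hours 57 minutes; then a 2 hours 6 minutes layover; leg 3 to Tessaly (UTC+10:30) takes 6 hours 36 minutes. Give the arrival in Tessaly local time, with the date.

Convert departure to UTC: 11:45 PM + 4:00 = 3:45 AM UTC on Jul 21.
Add 7 hours 27 minutes leg 1 → 11:12 AM UTC.
Add 6 hours 53 minutes layover in Dallas → 6:05 PM UTC.
Add 13 hours and 57 minutes leg 2 → 8:02 AM UTC (Jul 22).
Add 2 hours and 6 minutes layover in Tashkent → 10:08 AM UTC.
Add 6 hours and 36 minutes leg 3 → 4:44 PM UTC.
Tessaly is UTC+10:30, so local arrival = 4:44 PM + 10:30 = 3:14 AM on Jul 23.

3:14 AM on Jul 23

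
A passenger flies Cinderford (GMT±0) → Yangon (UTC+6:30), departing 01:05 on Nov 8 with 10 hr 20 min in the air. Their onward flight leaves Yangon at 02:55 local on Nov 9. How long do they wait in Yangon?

9 hours

Cinderford is at UTC+0, so departure is already 01:05 UTC on Nov 8.
Add 10 hours 20 minutes flight time → 11:25 UTC.
Yangon is UTC+6:30, so local arrival = 11:25 + 6:30 = 17:55 on Nov 8.
Layover = 02:55 − 17:55 (+1 day) = 9 hours.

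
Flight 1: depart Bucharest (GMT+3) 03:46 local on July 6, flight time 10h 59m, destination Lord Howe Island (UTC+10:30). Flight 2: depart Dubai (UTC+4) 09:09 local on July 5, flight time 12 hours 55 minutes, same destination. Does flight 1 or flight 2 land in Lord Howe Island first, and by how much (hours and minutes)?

Flight 1 in UTC: 03:46 − 3:00 = 00:46 on Jul 6.
+10 hours 59 minutes → arrive 11:45 UTC on Jul 6.
Flight 2 in UTC: 09:09 − 4:00 = 05:09 on Jul 5.
+12 hours 55 minutes → arrive 18:04 UTC on Jul 5.
Flight 2 lands earlier by 17 hours 41 minutes.

the second, by 17 hours 41 minutes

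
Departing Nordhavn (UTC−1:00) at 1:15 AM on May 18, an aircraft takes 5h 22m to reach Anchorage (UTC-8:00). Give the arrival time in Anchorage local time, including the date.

11:37 PM on May 17

Convert departure to UTC: 1:15 AM + 1:00 = 2:15 AM UTC on May 18.
Add 5 hours and 22 minutes travel time → 7:37 AM UTC.
Anchorage is UTC−8:00, so local arrival = 7:37 AM − 8:00 = 11:37 PM on May 17.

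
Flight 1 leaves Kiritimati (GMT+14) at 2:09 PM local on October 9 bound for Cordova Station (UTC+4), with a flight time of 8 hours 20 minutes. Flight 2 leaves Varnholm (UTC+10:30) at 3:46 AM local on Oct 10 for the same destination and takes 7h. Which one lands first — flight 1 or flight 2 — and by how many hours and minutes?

the first, by 15 hours 47 minutes

Flight 1 in UTC: 2:09 PM − 14:00 = 12:09 AM on Oct 9.
+8 hours and 20 minutes → arrive 8:29 AM UTC on Oct 9.
Flight 2 in UTC: 3:46 AM − 10:30 = 5:16 PM on Oct 9.
+7 hours → arrive 12:16 AM UTC on Oct 10.
Flight 1 lands earlier by 15 hours 47 minutes.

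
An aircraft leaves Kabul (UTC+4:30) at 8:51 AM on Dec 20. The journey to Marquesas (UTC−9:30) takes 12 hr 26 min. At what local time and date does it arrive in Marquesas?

Convert departure to UTC: 8:51 AM − 4:30 = 4:21 AM UTC on Dec 20.
Add 12 hours and 26 minutes travel time → 4:47 PM UTC.
Marquesas is UTC−9:30, so local arrival = 4:47 PM − 9:30 = 7:17 AM on Dec 20.

7:17 AM on December 20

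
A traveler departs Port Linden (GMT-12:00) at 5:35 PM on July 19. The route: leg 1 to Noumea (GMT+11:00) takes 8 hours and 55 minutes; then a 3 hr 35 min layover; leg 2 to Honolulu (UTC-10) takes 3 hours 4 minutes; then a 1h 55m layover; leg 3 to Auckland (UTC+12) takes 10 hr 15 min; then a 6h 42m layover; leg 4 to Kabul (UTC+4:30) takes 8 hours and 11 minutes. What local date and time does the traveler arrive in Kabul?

Convert departure to UTC: 5:35 PM + 12:00 = 5:35 AM UTC on Jul 20.
Add 8 hours 55 minutes leg 1 → 2:30 PM UTC.
Add 3 hours and 35 minutes layover in Noumea → 6:05 PM UTC.
Add 3 hours and 4 minutes leg 2 → 9:09 PM UTC.
Add 1 hour 55 minutes layover in Honolulu → 11:04 PM UTC.
Add 10 hours 15 minutes leg 3 → 9:19 AM UTC (Jul 21).
Add 6 hours and 42 minutes layover in Auckland → 4:01 PM UTC.
Add 8 hours 11 minutes leg 4 → 12:12 AM UTC (Jul 22).
Kabul is UTC+4:30, so local arrival = 12:12 AM + 4:30 = 4:42 AM on Jul 22.

4:42 AM on July 22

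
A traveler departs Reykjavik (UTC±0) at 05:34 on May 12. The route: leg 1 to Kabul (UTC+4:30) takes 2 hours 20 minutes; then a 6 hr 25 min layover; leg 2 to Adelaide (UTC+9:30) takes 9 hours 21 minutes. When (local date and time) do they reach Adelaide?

09:10 on May 13

Reykjavik is at UTC+0, so departure is already 05:34 UTC on May 12.
Add 2 hours and 20 minutes leg 1 → 07:54 UTC.
Add 6 hours and 25 minutes layover in Kabul → 14:19 UTC.
Add 9 hours and 21 minutes leg 2 → 23:40 UTC.
Adelaide is UTC+9:30, so local arrival = 23:40 + 9:30 = 09:10 on May 13.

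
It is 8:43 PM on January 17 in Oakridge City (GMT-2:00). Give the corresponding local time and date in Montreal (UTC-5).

5:43 PM on January 17

Montreal is 3:00 behind Oakridge City.
Shift by the zone difference: 8:43 PM − 3:00 = 5:43 PM on Jan 17 in Montreal.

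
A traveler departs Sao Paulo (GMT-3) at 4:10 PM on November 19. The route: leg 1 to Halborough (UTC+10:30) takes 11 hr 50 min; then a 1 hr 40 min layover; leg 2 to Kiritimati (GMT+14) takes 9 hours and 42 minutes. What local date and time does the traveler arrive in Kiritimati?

Convert departure to UTC: 4:10 PM + 3:00 = 7:10 PM UTC on Nov 19.
Add 11 hours 50 minutes leg 1 → 7:00 AM UTC (Nov 20).
Add 1 hour and 40 minutes layover in Halborough → 8:40 AM UTC.
Add 9 hours and 42 minutes leg 2 → 6:22 PM UTC.
Kiritimati is UTC+14:00, so local arrival = 6:22 PM + 14:00 = 8:22 AM on Nov 21.

8:22 AM on Nov 21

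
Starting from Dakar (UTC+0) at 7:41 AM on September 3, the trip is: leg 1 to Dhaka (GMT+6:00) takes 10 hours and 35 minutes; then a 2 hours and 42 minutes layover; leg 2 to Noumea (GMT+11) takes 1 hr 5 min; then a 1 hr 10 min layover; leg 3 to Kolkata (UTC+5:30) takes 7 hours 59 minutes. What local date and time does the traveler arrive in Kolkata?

12:42 PM on September 4

Dakar is at UTC+0, so departure is already 7:41 AM UTC on Sep 3.
Add 10 hours and 35 minutes leg 1 → 6:16 PM UTC.
Add 2 hours 42 minutes layover in Dhaka → 8:58 PM UTC.
Add 1 hour 5 minutes leg 2 → 10:03 PM UTC.
Add 1 hour and 10 minutes layover in Noumea → 11:13 PM UTC.
Add 7 hours 59 minutes leg 3 → 7:12 AM UTC (Sep 4).
Kolkata is UTC+5:30, so local arrival = 7:12 AM + 5:30 = 12:42 PM on Sep 4.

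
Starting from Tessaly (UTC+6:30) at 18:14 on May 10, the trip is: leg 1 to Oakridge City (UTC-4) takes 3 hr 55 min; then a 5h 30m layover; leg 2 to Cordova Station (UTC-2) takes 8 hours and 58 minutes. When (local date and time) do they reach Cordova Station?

04:07 on May 11

Convert departure to UTC: 18:14 − 6:30 = 11:44 UTC on May 10.
Add 3 hours 55 minutes leg 1 → 15:39 UTC.
Add 5 hours 30 minutes layover in Oakridge City → 21:09 UTC.
Add 8 hours and 58 minutes leg 2 → 06:07 UTC (May 11).
Cordova Station is UTC−2:00, so local arrival = 06:07 − 2:00 = 04:07 on May 11.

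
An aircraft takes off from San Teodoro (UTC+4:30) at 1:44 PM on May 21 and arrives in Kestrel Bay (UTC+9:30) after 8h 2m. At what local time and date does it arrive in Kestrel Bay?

2:46 AM on May 22

Convert departure to UTC: 1:44 PM − 4:30 = 9:14 AM UTC on May 21.
Add 8 hours 2 minutes travel time → 5:16 PM UTC.
Kestrel Bay is UTC+9:30, so local arrival = 5:16 PM + 9:30 = 2:46 AM on May 22.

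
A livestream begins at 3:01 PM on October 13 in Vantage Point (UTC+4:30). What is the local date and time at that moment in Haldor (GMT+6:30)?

5:01 PM on October 13

Haldor is 2:00 ahead of Vantage Point.
Shift by the zone difference: 3:01 PM + 2:00 = 5:01 PM on Oct 13 in Haldor.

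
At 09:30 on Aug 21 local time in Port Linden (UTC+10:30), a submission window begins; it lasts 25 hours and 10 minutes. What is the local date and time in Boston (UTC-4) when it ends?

Boston is 14:30 behind Port Linden.
After 25 hours and 10 minutes it is 10:40 (Aug 22) in Port Linden.
Shift by the zone difference: 10:40 − 14:30 = 20:10 on Aug 21 in Boston.

20:10 on Aug 21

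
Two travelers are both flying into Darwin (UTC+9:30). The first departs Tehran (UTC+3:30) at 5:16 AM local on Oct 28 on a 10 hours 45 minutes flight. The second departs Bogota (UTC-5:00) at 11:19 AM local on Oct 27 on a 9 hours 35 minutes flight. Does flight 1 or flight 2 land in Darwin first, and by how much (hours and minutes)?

the second, by 10 hours 37 minutes

Flight 1 in UTC: 5:16 AM − 3:30 = 1:46 AM on Oct 28.
+10 hours and 45 minutes → arrive 12:31 PM UTC on Oct 28.
Flight 2 in UTC: 11:19 AM + 5:00 = 4:19 PM on Oct 27.
+9 hours 35 minutes → arrive 1:54 AM UTC on Oct 28.
Flight 2 lands earlier by 10 hours 37 minutes.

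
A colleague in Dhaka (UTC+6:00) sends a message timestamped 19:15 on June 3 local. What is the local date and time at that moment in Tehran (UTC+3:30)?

In UTC: 19:15 − 6:00 = 13:15 on Jun 3.
Tehran is UTC+3:30: 13:15 + 3:30 = 16:45 on Jun 3.

16:45 on June 3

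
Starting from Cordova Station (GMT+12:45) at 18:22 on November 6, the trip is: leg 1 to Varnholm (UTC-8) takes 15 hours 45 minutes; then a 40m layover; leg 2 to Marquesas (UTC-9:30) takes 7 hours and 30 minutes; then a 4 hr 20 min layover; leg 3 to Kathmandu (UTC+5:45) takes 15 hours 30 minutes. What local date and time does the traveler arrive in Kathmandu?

07:07 on November 8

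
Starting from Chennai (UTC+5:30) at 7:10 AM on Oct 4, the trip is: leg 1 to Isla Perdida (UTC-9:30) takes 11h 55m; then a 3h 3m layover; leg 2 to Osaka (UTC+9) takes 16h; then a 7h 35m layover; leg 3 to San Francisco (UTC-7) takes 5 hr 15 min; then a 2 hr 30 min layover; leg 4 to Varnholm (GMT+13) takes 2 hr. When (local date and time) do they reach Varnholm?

2:58 PM on October 6

Convert departure to UTC: 7:10 AM − 5:30 = 1:40 AM UTC on Oct 4.
Add 11 hours 55 minutes leg 1 → 1:35 PM UTC.
Add 3 hours and 3 minutes layover in Isla Perdida → 4:38 PM UTC.
Add 16 hours leg 2 → 8:38 AM UTC (Oct 5).
Add 7 hours 35 minutes layover in Osaka → 4:13 PM UTC.
Add 5 hours and 15 minutes leg 3 → 9:28 PM UTC.
Add 2 hours 30 minutes layover in San Francisco → 11:58 PM UTC.
Add 2 hours leg 4 → 1:58 AM UTC (Oct 6).
Varnholm is UTC+13:00, so local arrival = 1:58 AM + 13:00 = 2:58 PM on Oct 6.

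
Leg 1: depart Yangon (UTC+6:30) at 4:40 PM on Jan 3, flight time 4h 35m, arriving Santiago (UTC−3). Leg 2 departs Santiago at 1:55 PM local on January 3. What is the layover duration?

2 hours 10 minutes

Convert departure to UTC: 4:40 PM − 6:30 = 10:10 AM UTC on Jan 3.
Add 4 hours 35 minutes flight time → 2:45 PM UTC.
Santiago is UTC−3:00, so local arrival = 2:45 PM − 3:00 = 11:45 AM on Jan 3.
Layover = 1:55 PM − 11:45 AM = 2 hours 10 minutes.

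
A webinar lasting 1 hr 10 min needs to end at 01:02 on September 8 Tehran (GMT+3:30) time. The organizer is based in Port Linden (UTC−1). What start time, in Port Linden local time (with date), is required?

19:22 on September 7

Target end time in UTC: 01:02 − 3:30 = 21:32 on Sep 7.
Subtract 1 hour 10 minutes → start 20:22 UTC on Sep 7.
Port Linden is UTC−1:00: 20:22 − 1:00 = 19:22 on Sep 7.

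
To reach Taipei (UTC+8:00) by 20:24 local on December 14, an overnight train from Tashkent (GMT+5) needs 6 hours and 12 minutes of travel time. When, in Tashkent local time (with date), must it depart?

Target arrival in UTC: 20:24 − 8:00 = 12:24 on Dec 14.
Subtract 6 hours 12 minutes → departure 06:12 UTC on Dec 14.
Tashkent is UTC+5:00: 06:12 + 5:00 = 11:12 on Dec 14.

11:12 on December 14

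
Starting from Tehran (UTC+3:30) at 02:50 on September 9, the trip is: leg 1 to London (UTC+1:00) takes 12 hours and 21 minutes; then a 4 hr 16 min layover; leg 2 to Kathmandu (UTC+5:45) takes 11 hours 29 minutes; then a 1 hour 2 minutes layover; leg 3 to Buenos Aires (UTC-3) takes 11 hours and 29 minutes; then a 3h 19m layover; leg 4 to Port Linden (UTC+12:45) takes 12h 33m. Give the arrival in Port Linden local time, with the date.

Convert departure to UTC: 02:50 − 3:30 = 23:20 UTC on Sep 8.
Add 12 hours 21 minutes leg 1 → 11:41 UTC (Sep 9).
Add 4 hours and 16 minutes layover in London → 15:57 UTC.
Add 11 hours 29 minutes leg 2 → 03:26 UTC (Sep 10).
Add 1 hour and 2 minutes layover in Kathmandu → 04:28 UTC.
Add 11 hours and 29 minutes leg 3 → 15:57 UTC.
Add 3 hours and 19 minutes layover in Buenos Aires → 19:16 UTC.
Add 12 hours and 33 minutes leg 4 → 07:49 UTC (Sep 11).
Port Linden is UTC+12:45, so local arrival = 07:49 + 12:45 = 20:34 on Sep 11.

20:34 on September 11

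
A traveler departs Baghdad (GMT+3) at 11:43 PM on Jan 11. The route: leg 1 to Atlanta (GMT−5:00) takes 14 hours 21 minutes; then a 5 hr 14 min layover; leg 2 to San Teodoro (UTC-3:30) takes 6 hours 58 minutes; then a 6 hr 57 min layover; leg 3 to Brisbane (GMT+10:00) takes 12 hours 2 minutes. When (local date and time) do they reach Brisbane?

4:15 AM on Jan 14

Convert departure to UTC: 11:43 PM − 3:00 = 8:43 PM UTC on Jan 11.
Add 14 hours and 21 minutes leg 1 → 11:04 AM UTC (Jan 12).
Add 5 hours 14 minutes layover in Atlanta → 4:18 PM UTC.
Add 6 hours 58 minutes leg 2 → 11:16 PM UTC.
Add 6 hours and 57 minutes layover in San Teodoro → 6:13 AM UTC (Jan 13).
Add 12 hours and 2 minutes leg 3 → 6:15 PM UTC.
Brisbane is UTC+10:00, so local arrival = 6:15 PM + 10:00 = 4:15 AM on Jan 14.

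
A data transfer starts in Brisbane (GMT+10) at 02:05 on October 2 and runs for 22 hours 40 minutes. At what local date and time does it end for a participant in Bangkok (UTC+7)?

21:45 on October 2

Convert start to UTC: 02:05 − 10:00 = 16:05 UTC on Oct 1.
Add 22 hours 40 minutes duration → 14:45 UTC (Oct 2).
Bangkok is UTC+7:00, so local end time = 14:45 + 7:00 = 21:45 on Oct 2.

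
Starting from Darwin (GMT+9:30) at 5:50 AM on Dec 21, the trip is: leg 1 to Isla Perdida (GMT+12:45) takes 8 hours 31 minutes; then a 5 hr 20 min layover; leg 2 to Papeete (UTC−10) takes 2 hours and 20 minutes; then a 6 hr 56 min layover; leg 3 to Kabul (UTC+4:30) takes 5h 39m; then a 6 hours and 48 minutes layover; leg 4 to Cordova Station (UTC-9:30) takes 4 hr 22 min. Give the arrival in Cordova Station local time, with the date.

2:46 AM on December 22

Convert departure to UTC: 5:50 AM − 9:30 = 8:20 PM UTC on Dec 20.
Add 8 hours and 31 minutes leg 1 → 4:51 AM UTC (Dec 21).
Add 5 hours 20 minutes layover in Isla Perdida → 10:11 AM UTC.
Add 2 hours and 20 minutes leg 2 → 12:31 PM UTC.
Add 6 hours 56 minutes layover in Papeete → 7:27 PM UTC.
Add 5 hours and 39 minutes leg 3 → 1:06 AM UTC (Dec 22).
Add 6 hours 48 minutes layover in Kabul → 7:54 AM UTC.
Add 4 hours and 22 minutes leg 4 → 12:16 PM UTC.
Cordova Station is UTC−9:30, so local arrival = 12:16 PM − 9:30 = 2:46 AM on Dec 22.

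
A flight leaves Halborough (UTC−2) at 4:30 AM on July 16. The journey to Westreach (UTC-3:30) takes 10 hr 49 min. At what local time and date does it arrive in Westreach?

1:49 PM on July 16

Westreach is 1:30 behind Halborough.
After 10 hours and 49 minutes it is 3:19 PM in Halborough.
Shift by the zone difference: 3:19 PM − 1:30 = 1:49 PM on Jul 16 in Westreach.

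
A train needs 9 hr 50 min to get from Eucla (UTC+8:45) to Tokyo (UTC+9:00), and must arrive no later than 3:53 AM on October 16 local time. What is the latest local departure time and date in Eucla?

5:48 PM on October 15

Target arrival in UTC: 3:53 AM − 9:00 = 6:53 PM on Oct 15.
Subtract 9 hours and 50 minutes → departure 9:03 AM UTC on Oct 15.
Eucla is UTC+8:45: 9:03 AM + 8:45 = 5:48 PM on Oct 15.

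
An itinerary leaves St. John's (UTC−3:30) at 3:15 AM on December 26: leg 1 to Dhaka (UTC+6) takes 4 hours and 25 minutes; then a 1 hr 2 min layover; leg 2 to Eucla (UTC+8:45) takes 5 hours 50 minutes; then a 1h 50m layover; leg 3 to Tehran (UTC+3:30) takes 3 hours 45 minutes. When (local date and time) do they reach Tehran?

Convert departure to UTC: 3:15 AM + 3:30 = 6:45 AM UTC on Dec 26.
Add 4 hours and 25 minutes leg 1 → 11:10 AM UTC.
Add 1 hour and 2 minutes layover in Dhaka → 12:12 PM UTC.
Add 5 hours 50 minutes leg 2 → 6:02 PM UTC.
Add 1 hour 50 minutes layover in Eucla → 7:52 PM UTC.
Add 3 hours and 45 minutes leg 3 → 11:37 PM UTC.
Tehran is UTC+3:30, so local arrival = 11:37 PM + 3:30 = 3:07 AM on Dec 27.

3:07 AM on Dec 27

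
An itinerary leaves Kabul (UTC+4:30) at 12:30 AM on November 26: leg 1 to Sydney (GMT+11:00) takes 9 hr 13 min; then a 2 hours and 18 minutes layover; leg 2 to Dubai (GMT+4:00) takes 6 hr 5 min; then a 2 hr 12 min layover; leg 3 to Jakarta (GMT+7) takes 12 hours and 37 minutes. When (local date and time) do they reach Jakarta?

Convert departure to UTC: 12:30 AM − 4:30 = 8:00 PM UTC on Nov 25.
Add 9 hours 13 minutes leg 1 → 5:13 AM UTC (Nov 26).
Add 2 hours and 18 minutes layover in Sydney → 7:31 AM UTC.
Add 6 hours 5 minutes leg 2 → 1:36 PM UTC.
Add 2 hours 12 minutes layover in Dubai → 3:48 PM UTC.
Add 12 hours and 37 minutes leg 3 → 4:25 AM UTC (Nov 27).
Jakarta is UTC+7:00, so local arrival = 4:25 AM + 7:00 = 11:25 AM on Nov 27.

11:25 AM on November 27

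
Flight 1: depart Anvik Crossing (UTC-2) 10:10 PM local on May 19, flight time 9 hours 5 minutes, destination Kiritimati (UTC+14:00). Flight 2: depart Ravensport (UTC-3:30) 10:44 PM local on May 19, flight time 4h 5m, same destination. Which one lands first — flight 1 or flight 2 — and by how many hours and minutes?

Flight 1 in UTC: 10:10 PM + 2:00 = 12:10 AM on May 20.
+9 hours and 5 minutes → arrive 9:15 AM UTC on May 20.
Flight 2 in UTC: 10:44 PM + 3:30 = 2:14 AM on May 20.
+4 hours 5 minutes → arrive 6:19 AM UTC on May 20.
Flight 2 lands earlier by 2 hours 56 minutes.

the second, by 2 hours 56 minutes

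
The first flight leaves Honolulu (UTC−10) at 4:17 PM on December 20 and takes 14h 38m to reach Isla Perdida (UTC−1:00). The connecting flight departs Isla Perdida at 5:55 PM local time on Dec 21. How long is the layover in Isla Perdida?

Convert departure to UTC: 4:17 PM + 10:00 = 2:17 AM UTC on Dec 21.
Add 14 hours and 38 minutes flight time → 4:55 PM UTC.
Isla Perdida is UTC−1:00, so local arrival = 4:55 PM − 1:00 = 3:55 PM on Dec 21.
Layover = 5:55 PM − 3:55 PM = 2 hours.

2 hours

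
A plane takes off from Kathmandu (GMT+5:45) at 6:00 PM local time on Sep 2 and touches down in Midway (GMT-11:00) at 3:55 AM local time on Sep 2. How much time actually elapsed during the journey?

Departure in UTC: 6:00 PM − 5:45 = 12:15 PM on Sep 2.
Arrival in UTC: 3:55 AM + 11:00 = 2:55 PM on Sep 2.
Elapsed = 2:55 PM − 12:15 PM = 2 hours 40 minutes.

2 hours 40 minutes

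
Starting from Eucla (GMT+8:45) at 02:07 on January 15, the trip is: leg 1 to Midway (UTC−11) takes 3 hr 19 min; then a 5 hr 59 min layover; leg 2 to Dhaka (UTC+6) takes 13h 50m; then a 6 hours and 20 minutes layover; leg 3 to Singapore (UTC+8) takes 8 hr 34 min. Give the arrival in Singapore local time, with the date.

Convert departure to UTC: 02:07 − 8:45 = 17:22 UTC on Jan 14.
Add 3 hours 19 minutes leg 1 → 20:41 UTC.
Add 5 hours and 59 minutes layover in Midway → 02:40 UTC (Jan 15).
Add 13 hours 50 minutes leg 2 → 16:30 UTC.
Add 6 hours 20 minutes layover in Dhaka → 22:50 UTC.
Add 8 hours 34 minutes leg 3 → 07:24 UTC (Jan 16).
Singapore is UTC+8:00, so local arrival = 07:24 + 8:00 = 15:24 on Jan 16.

15:24 on January 16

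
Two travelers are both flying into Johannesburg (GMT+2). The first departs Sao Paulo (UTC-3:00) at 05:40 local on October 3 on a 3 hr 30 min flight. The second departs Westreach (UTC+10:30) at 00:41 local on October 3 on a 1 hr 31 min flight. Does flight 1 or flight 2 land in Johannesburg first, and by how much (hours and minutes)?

Flight 1 in UTC: 05:40 + 3:00 = 08:40 on Oct 3.
+3 hours and 30 minutes → arrive 12:10 UTC on Oct 3.
Flight 2 in UTC: 00:41 − 10:30 = 14:11 on Oct 2.
+1 hour and 31 minutes → arrive 15:42 UTC on Oct 2.
Flight 2 lands earlier by 20 hours 28 minutes.

the second, by 20 hours 28 minutes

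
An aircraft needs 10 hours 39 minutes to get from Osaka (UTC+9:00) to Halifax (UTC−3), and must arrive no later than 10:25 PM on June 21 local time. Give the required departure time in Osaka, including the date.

11:46 PM on Jun 21

Target arrival in UTC: 10:25 PM + 3:00 = 1:25 AM on Jun 22.
Subtract 10 hours and 39 minutes → departure 2:46 PM UTC on Jun 21.
Osaka is UTC+9:00: 2:46 PM + 9:00 = 11:46 PM on Jun 21.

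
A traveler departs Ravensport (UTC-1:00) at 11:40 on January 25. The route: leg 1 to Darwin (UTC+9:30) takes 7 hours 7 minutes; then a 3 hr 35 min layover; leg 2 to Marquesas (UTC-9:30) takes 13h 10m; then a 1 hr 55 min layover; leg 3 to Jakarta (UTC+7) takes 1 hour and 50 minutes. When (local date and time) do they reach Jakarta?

23:17 on January 26

Convert departure to UTC: 11:40 + 1:00 = 12:40 UTC on Jan 25.
Add 7 hours and 7 minutes leg 1 → 19:47 UTC.
Add 3 hours 35 minutes layover in Darwin → 23:22 UTC.
Add 13 hours 10 minutes leg 2 → 12:32 UTC (Jan 26).
Add 1 hour 55 minutes layover in Marquesas → 14:27 UTC.
Add 1 hour and 50 minutes leg 3 → 16:17 UTC.
Jakarta is UTC+7:00, so local arrival = 16:17 + 7:00 = 23:17 on Jan 26.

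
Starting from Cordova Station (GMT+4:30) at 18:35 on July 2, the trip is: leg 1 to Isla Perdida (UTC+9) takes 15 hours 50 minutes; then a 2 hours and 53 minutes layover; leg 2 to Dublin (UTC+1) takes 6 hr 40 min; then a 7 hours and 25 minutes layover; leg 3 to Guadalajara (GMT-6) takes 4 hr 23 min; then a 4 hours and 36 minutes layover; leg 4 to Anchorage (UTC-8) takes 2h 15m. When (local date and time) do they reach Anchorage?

02:07 on July 4

Convert departure to UTC: 18:35 − 4:30 = 14:05 UTC on Jul 2.
Add 15 hours 50 minutes leg 1 → 05:55 UTC (Jul 3).
Add 2 hours and 53 minutes layover in Isla Perdida → 08:48 UTC.
Add 6 hours 40 minutes leg 2 → 15:28 UTC.
Add 7 hours 25 minutes layover in Dublin → 22:53 UTC.
Add 4 hours 23 minutes leg 3 → 03:16 UTC (Jul 4).
Add 4 hours and 36 minutes layover in Guadalajara → 07:52 UTC.
Add 2 hours 15 minutes leg 4 → 10:07 UTC.
Anchorage is UTC−8:00, so local arrival = 10:07 − 8:00 = 02:07 on Jul 4.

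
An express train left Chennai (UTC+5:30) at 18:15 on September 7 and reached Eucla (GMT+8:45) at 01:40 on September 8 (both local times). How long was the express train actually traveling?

Departure in UTC: 18:15 − 5:30 = 12:45 on Sep 7.
Arrival in UTC: 01:40 − 8:45 = 16:55 on Sep 7.
Elapsed = 16:55 − 12:45 = 4 hours 10 minutes.

4 hours 10 minutes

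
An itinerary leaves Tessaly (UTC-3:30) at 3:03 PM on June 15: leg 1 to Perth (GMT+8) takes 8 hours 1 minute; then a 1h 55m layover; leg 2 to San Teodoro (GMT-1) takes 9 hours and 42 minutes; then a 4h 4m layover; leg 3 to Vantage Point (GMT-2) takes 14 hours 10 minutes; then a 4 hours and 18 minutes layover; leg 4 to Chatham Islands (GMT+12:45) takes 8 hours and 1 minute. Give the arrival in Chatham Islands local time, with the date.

9:29 AM on Jun 18

Convert departure to UTC: 3:03 PM + 3:30 = 6:33 PM UTC on Jun 15.
Add 8 hours 1 minute leg 1 → 2:34 AM UTC (Jun 16).
Add 1 hour and 55 minutes layover in Perth → 4:29 AM UTC.
Add 9 hours 42 minutes leg 2 → 2:11 PM UTC.
Add 4 hours and 4 minutes layover in San Teodoro → 6:15 PM UTC.
Add 14 hours 10 minutes leg 3 → 8:25 AM UTC (Jun 17).
Add 4 hours and 18 minutes layover in Vantage Point → 12:43 PM UTC.
Add 8 hours 1 minute leg 4 → 8:44 PM UTC.
Chatham Islands is UTC+12:45, so local arrival = 8:44 PM + 12:45 = 9:29 AM on Jun 18.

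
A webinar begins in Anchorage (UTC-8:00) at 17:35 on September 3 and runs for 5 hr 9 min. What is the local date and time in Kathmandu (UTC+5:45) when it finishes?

Convert start to UTC: 17:35 + 8:00 = 01:35 UTC on Sep 4.
Add 5 hours and 9 minutes duration → 06:44 UTC.
Kathmandu is UTC+5:45, so local end time = 06:44 + 5:45 = 12:29 on Sep 4.

12:29 on Sep 4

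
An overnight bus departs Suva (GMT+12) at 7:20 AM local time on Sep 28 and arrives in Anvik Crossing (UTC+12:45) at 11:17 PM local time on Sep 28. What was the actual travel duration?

15 hours 12 minutes

Departure in UTC: 7:20 AM − 12:00 = 7:20 PM on Sep 27.
Arrival in UTC: 11:17 PM − 12:45 = 10:32 AM on Sep 28.
Elapsed = 10:32 AM − 7:20 PM (+1 day) = 15 hours 12 minutes.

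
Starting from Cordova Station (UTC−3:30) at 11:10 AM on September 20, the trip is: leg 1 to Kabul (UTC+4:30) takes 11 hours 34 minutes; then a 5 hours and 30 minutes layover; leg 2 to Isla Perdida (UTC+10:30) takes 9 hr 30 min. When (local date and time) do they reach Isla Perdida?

3:44 AM on Sep 22

Convert departure to UTC: 11:10 AM + 3:30 = 2:40 PM UTC on Sep 20.
Add 11 hours 34 minutes leg 1 → 2:14 AM UTC (Sep 21).
Add 5 hours and 30 minutes layover in Kabul → 7:44 AM UTC.
Add 9 hours 30 minutes leg 2 → 5:14 PM UTC.
Isla Perdida is UTC+10:30, so local arrival = 5:14 PM + 10:30 = 3:44 AM on Sep 22.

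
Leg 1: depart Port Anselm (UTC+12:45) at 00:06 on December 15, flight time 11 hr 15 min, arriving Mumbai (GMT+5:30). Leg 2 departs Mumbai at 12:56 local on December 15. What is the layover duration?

8 hours 50 minutes

Convert departure to UTC: 00:06 − 12:45 = 11:21 UTC on Dec 14.
Add 11 hours and 15 minutes flight time → 22:36 UTC.
Mumbai is UTC+5:30, so local arrival = 22:36 + 5:30 = 04:06 on Dec 15.
Layover = 12:56 − 04:06 = 8 hours 50 minutes.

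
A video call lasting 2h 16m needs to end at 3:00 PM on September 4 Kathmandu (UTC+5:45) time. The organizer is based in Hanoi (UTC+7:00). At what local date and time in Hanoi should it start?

1:59 PM on September 4

Target end time in UTC: 3:00 PM − 5:45 = 9:15 AM on Sep 4.
Subtract 2 hours and 16 minutes → start 6:59 AM UTC on Sep 4.
Hanoi is UTC+7:00: 6:59 AM + 7:00 = 1:59 PM on Sep 4.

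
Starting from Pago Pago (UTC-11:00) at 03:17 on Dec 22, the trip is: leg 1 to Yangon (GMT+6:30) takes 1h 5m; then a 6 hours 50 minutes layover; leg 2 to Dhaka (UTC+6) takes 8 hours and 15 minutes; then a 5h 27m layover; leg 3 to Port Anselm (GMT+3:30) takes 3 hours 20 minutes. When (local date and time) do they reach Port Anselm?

18:44 on Dec 23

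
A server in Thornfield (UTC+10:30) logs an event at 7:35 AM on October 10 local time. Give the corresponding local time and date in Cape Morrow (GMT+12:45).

In UTC: 7:35 AM − 10:30 = 9:05 PM on Oct 9.
Cape Morrow is UTC+12:45: 9:05 PM + 12:45 = 9:50 AM on Oct 10.

9:50 AM on October 10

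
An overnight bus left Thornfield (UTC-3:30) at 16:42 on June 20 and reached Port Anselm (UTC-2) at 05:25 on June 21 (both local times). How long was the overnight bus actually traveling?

Departure in UTC: 16:42 + 3:30 = 20:12 on Jun 20.
Arrival in UTC: 05:25 + 2:00 = 07:25 on Jun 21.
Elapsed = 07:25 − 20:12 (+1 day) = 11 hours 13 minutes.

11 hours 13 minutes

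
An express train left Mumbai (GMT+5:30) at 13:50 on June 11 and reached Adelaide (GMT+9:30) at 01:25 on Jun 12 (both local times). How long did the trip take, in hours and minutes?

7 hours 35 minutes

Departure in UTC: 13:50 − 5:30 = 08:20 on Jun 11.
Arrival in UTC: 01:25 − 9:30 = 15:55 on Jun 11.
Elapsed = 15:55 − 08:20 = 7 hours 35 minutes.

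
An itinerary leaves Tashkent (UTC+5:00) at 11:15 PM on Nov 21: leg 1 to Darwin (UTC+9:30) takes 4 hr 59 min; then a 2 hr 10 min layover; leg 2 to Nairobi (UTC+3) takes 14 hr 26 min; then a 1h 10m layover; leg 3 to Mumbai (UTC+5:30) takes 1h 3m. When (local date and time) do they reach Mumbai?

11:33 PM on November 22

Convert departure to UTC: 11:15 PM − 5:00 = 6:15 PM UTC on Nov 21.
Add 4 hours 59 minutes leg 1 → 11:14 PM UTC.
Add 2 hours 10 minutes layover in Darwin → 1:24 AM UTC (Nov 22).
Add 14 hours 26 minutes leg 2 → 3:50 PM UTC.
Add 1 hour and 10 minutes layover in Nairobi → 5:00 PM UTC.
Add 1 hour 3 minutes leg 3 → 6:03 PM UTC.
Mumbai is UTC+5:30, so local arrival = 6:03 PM + 5:30 = 11:33 PM on Nov 22.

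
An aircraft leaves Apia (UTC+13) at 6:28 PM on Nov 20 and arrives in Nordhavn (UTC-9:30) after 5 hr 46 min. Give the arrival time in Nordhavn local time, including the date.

Convert departure to UTC: 6:28 PM − 13:00 = 5:28 AM UTC on Nov 20.
Add 5 hours and 46 minutes travel time → 11:14 AM UTC.
Nordhavn is UTC−9:30, so local arrival = 11:14 AM − 9:30 = 1:44 AM on Nov 20.

1:44 AM on November 20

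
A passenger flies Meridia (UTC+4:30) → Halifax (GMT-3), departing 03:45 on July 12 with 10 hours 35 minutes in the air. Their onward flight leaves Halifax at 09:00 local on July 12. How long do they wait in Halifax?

Convert departure to UTC: 03:45 − 4:30 = 23:15 UTC on Jul 11.
Add 10 hours and 35 minutes flight time → 09:50 UTC (Jul 12).
Halifax is UTC−3:00, so local arrival = 09:50 − 3:00 = 06:50 on Jul 12.
Layover = 09:00 − 06:50 = 2 hours 10 minutes.

2 hours 10 minutes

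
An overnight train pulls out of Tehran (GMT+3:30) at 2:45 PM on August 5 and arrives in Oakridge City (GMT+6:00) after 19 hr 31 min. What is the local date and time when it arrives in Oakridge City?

12:46 PM on Aug 6

Convert departure to UTC: 2:45 PM − 3:30 = 11:15 AM UTC on Aug 5.
Add 19 hours and 31 minutes travel time → 6:46 AM UTC (Aug 6).
Oakridge City is UTC+6:00, so local arrival = 6:46 AM + 6:00 = 12:46 PM on Aug 6.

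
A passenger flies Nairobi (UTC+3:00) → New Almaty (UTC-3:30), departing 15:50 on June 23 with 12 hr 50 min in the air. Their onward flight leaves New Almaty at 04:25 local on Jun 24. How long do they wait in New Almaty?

6 hours 15 minutes

Convert departure to UTC: 15:50 − 3:00 = 12:50 UTC on Jun 23.
Add 12 hours 50 minutes flight time → 01:40 UTC (Jun 24).
New Almaty is UTC−3:30, so local arrival = 01:40 − 3:30 = 22:10 on Jun 23.
Layover = 04:25 − 22:10 (+1 day) = 6 hours 15 minutes.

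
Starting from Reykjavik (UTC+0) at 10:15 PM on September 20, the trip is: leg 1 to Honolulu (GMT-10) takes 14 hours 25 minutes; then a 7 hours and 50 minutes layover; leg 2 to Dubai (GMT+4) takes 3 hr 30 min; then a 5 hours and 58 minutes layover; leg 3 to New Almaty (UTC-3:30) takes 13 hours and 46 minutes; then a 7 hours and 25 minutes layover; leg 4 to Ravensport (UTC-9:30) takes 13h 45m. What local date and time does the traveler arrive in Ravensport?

Reykjavik is at UTC+0, so departure is already 10:15 PM UTC on Sep 20.
Add 14 hours and 25 minutes leg 1 → 12:40 PM UTC (Sep 21).
Add 7 hours 50 minutes layover in Honolulu → 8:30 PM UTC.
Add 3 hours 30 minutes leg 2 → 12:00 AM UTC (Sep 22).
Add 5 hours 58 minutes layover in Dubai → 5:58 AM UTC.
Add 13 hours 46 minutes leg 3 → 7:44 PM UTC.
Add 7 hours 25 minutes layover in New Almaty → 3:09 AM UTC (Sep 23).
Add 13 hours and 45 minutes leg 4 → 4:54 PM UTC.
Ravensport is UTC−9:30, so local arrival = 4:54 PM − 9:30 = 7:24 AM on Sep 23.

7:24 AM on September 23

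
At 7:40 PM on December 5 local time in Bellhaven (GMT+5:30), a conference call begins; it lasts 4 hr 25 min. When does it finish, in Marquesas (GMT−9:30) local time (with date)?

Convert start to UTC: 7:40 PM − 5:30 = 2:10 PM UTC on Dec 5.
Add 4 hours and 25 minutes duration → 6:35 PM UTC.
Marquesas is UTC−9:30, so local end time = 6:35 PM − 9:30 = 9:05 AM on Dec 5.

9:05 AM on Dec 5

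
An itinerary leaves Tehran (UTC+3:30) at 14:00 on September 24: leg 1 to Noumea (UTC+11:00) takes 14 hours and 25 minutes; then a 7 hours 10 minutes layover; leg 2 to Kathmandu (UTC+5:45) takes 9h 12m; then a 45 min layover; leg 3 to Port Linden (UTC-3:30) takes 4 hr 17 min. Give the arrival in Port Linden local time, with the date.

Convert departure to UTC: 14:00 − 3:30 = 10:30 UTC on Sep 24.
Add 14 hours 25 minutes leg 1 → 00:55 UTC (Sep 25).
Add 7 hours and 10 minutes layover in Noumea → 08:05 UTC.
Add 9 hours 12 minutes leg 2 → 17:17 UTC.
Add 45 minutes layover in Kathmandu → 18:02 UTC.
Add 4 hours 17 minutes leg 3 → 22:19 UTC.
Port Linden is UTC−3:30, so local arrival = 22:19 − 3:30 = 18:49 on Sep 25.

18:49 on Sep 25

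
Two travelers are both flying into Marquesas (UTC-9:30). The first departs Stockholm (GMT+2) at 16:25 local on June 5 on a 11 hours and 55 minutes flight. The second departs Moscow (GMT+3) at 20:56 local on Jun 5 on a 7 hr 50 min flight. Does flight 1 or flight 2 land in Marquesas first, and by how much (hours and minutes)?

the second, by 34 minutes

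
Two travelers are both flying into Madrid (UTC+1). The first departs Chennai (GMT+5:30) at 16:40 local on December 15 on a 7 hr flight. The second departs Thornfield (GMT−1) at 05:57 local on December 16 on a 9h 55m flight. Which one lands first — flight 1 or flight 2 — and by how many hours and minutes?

the first, by 22 hours 42 minutes

Flight 1 in UTC: 16:40 − 5:30 = 11:10 on Dec 15.
+7 hours → arrive 18:10 UTC on Dec 15.
Flight 2 in UTC: 05:57 + 1:00 = 06:57 on Dec 16.
+9 hours 55 minutes → arrive 16:52 UTC on Dec 16.
Flight 1 lands earlier by 22 hours 42 minutes.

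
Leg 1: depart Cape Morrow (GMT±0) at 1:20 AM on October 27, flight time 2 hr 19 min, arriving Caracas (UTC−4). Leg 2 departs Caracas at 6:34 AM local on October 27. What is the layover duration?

6 hours 55 minutes

Cape Morrow is at UTC+0, so departure is already 1:20 AM UTC on Oct 27.
Add 2 hours 19 minutes flight time → 3:39 AM UTC.
Caracas is UTC−4:00, so local arrival = 3:39 AM − 4:00 = 11:39 PM on Oct 26.
Layover = 6:34 AM − 11:39 PM (+1 day) = 6 hours 55 minutes.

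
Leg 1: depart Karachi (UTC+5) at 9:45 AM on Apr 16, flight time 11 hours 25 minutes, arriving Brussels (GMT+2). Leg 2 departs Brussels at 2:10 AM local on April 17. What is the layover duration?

8 hours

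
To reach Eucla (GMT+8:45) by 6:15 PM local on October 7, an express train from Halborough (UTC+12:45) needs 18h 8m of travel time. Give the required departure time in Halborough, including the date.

Target arrival in UTC: 6:15 PM − 8:45 = 9:30 AM on Oct 7.
Subtract 18 hours 8 minutes → departure 3:22 PM UTC on Oct 6.
Halborough is UTC+12:45: 3:22 PM + 12:45 = 4:07 AM on Oct 7.

4:07 AM on Oct 7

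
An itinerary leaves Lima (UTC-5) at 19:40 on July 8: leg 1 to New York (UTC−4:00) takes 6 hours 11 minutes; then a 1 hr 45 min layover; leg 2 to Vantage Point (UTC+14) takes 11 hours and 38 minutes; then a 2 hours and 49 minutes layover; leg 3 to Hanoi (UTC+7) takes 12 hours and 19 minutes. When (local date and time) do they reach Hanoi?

18:22 on July 10

Convert departure to UTC: 19:40 + 5:00 = 00:40 UTC on Jul 9.
Add 6 hours and 11 minutes leg 1 → 06:51 UTC.
Add 1 hour 45 minutes layover in New York → 08:36 UTC.
Add 11 hours 38 minutes leg 2 → 20:14 UTC.
Add 2 hours 49 minutes layover in Vantage Point → 23:03 UTC.
Add 12 hours 19 minutes leg 3 → 11:22 UTC (Jul 10).
Hanoi is UTC+7:00, so local arrival = 11:22 + 7:00 = 18:22 on Jul 10.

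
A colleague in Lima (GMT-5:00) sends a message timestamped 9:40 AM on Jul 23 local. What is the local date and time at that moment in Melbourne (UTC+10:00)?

12:40 AM on Jul 24

In UTC: 9:40 AM + 5:00 = 2:40 PM on Jul 23.
Melbourne is UTC+10:00: 2:40 PM + 10:00 = 12:40 AM on Jul 24.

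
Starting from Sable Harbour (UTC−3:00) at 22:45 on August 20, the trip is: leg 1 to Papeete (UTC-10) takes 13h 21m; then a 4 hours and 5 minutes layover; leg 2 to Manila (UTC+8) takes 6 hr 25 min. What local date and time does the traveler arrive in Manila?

Convert departure to UTC: 22:45 + 3:00 = 01:45 UTC on Aug 21.
Add 13 hours and 21 minutes leg 1 → 15:06 UTC.
Add 4 hours and 5 minutes layover in Papeete → 19:11 UTC.
Add 6 hours 25 minutes leg 2 → 01:36 UTC (Aug 22).
Manila is UTC+8:00, so local arrival = 01:36 + 8:00 = 09:36 on Aug 22.

09:36 on August 22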